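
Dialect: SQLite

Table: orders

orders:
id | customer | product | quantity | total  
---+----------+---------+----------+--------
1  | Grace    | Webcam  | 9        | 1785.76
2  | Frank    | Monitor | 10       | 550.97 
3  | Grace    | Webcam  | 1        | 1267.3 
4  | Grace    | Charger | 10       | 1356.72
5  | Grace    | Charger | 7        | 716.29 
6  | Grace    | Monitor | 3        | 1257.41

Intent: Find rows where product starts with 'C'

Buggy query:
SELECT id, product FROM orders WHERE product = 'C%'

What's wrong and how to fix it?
Bug: Wildcards only work with LIKE; '=' treats '%' as a literal character

Fix: Use LIKE for wildcard pattern matching

Corrected query:
SELECT id, product FROM orders WHERE product LIKE 'C%'

Result:
id | product
---+--------
4  | Charger
5  | Charger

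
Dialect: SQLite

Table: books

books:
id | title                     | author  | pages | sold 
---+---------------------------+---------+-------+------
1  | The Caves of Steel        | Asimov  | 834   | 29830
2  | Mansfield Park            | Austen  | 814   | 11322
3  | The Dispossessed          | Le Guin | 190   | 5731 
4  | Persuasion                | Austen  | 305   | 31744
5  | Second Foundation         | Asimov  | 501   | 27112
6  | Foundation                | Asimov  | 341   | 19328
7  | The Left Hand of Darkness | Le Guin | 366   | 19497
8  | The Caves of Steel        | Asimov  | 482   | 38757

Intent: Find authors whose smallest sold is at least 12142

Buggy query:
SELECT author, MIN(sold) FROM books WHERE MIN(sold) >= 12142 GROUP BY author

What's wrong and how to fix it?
Bug: MIN() in WHERE is a misuse of aggregate

Fix: Use HAVING for the per-group MIN condition

Corrected query:
SELECT author, MIN(sold) FROM books GROUP BY author HAVING MIN(sold) >= 12142

Result:
author | MIN(sold)
-------+----------
Asimov | 19328    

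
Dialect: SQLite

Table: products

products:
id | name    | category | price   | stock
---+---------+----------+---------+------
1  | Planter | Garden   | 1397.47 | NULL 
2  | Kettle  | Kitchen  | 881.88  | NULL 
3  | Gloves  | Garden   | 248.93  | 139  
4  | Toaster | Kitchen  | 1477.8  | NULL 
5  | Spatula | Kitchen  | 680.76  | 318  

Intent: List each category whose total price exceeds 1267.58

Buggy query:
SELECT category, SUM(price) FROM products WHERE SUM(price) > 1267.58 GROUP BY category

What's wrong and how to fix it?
Bug: WHERE runs before GROUP BY, so aggregates aren't available there

Fix: Use HAVING (which filters groups after aggregation) instead of WHERE

Corrected query:
SELECT category, SUM(price) FROM products GROUP BY category HAVING SUM(price) > 1267.58

Result:
category | SUM(price)
---------+-----------
Garden   | 1646.4    
Kitchen  | 3040.44   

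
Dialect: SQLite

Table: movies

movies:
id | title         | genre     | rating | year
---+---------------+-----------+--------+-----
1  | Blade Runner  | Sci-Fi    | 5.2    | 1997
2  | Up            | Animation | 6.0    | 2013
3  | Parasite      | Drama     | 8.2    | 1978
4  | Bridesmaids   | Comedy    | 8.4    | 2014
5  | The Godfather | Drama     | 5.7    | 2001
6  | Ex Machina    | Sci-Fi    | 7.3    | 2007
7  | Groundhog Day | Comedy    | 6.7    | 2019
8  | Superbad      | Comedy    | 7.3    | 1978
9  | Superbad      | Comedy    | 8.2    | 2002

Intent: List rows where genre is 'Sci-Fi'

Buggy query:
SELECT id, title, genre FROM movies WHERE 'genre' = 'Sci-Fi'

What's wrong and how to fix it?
Bug: Single quotes denote string literals in SQL; the column name is being compared as a constant string

Fix: Reference the column as genre without single quotes

Corrected query:
SELECT id, title, genre FROM movies WHERE genre = 'Sci-Fi'

Result:
id | title        | genre 
---+--------------+-------
1  | Blade Runner | Sci-Fi
6  | Ex Machina   | Sci-Fi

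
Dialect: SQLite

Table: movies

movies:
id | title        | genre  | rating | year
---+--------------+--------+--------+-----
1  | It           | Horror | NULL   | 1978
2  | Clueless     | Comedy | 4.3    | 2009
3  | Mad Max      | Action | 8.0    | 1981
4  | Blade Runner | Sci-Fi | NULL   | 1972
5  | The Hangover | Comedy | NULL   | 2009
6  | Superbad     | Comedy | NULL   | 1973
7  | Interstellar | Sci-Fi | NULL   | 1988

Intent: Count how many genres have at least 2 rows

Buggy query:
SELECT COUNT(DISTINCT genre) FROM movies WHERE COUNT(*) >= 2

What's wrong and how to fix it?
Bug: WHERE filters individual rows, not groups, so a group-level COUNT is invalid there

Fix: Use a subquery that GROUPs and filters with HAVING, then count its rows

Corrected query:
SELECT COUNT(*) FROM (SELECT genre FROM movies GROUP BY genre HAVING COUNT(*) >= 2)

Result:
COUNT(*)
--------
2       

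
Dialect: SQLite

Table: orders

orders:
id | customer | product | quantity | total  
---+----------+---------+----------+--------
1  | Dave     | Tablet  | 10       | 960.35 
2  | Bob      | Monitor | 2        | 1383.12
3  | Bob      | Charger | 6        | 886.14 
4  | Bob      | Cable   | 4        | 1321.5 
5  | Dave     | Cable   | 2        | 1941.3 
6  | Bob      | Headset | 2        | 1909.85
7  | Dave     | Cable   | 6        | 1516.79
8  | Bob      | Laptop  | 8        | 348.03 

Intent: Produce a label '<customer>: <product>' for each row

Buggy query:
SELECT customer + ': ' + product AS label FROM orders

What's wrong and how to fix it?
Bug: SQLite uses || for string concatenation; + coerces text to numbers (yielding 0)

Fix: Replace + with || to concatenate text

Corrected query:
SELECT customer || ': ' || product AS label FROM orders

Result:
label       
------------
Dave: Tablet
Bob: Monitor
Bob: Charger
Bob: Cable  
Dave: Cable 
Bob: Headset
Dave: Cable 
Bob: Laptop 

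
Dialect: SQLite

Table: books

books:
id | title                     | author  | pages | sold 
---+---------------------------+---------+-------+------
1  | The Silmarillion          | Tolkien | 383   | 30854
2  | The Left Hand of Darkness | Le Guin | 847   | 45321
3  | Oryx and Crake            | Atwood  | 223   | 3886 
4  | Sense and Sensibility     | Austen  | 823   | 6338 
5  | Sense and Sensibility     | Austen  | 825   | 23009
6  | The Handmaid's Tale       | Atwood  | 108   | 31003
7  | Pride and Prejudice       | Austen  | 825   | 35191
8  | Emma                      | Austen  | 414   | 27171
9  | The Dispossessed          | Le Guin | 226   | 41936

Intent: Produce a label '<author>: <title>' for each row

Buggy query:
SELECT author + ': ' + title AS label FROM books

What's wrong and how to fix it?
Bug: '+' is numeric addition; on text columns SQLite converts them to 0 instead of concatenating

Fix: Use the || operator for string concatenation

Corrected query:
SELECT author || ': ' || title AS label FROM books

Result:
label                             
----------------------------------
Tolkien: The Silmarillion         
Le Guin: The Left Hand of Darkness
Atwood: Oryx and Crake            
Austen: Sense and Sensibility     
Austen: Sense and Sensibility     
Atwood: The Handmaid's Tale       
Austen: Pride and Prejudice       
Austen: Emma                      
Le Guin: The Dispossessed         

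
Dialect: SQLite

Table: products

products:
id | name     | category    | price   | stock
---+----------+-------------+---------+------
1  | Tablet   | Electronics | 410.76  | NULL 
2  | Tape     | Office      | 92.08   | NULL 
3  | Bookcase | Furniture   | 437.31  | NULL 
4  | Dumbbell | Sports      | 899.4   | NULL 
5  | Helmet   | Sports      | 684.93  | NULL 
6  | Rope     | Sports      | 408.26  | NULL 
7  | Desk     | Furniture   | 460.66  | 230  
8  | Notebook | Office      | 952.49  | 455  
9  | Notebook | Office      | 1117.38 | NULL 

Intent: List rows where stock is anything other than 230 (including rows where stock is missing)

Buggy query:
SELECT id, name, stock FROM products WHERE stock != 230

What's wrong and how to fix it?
Bug: 'stock != 230' is unknown when stock is NULL, so NULL rows are silently excluded

Fix: Add an explicit OR stock IS NULL to include the missing-value rows

Corrected query:
SELECT id, name, stock FROM products WHERE stock != 230 OR stock IS NULL

Result:
id | name     | stock
---+----------+------
1  | Tablet   | NULL 
2  | Tape     | NULL 
3  | Bookcase | NULL 
4  | Dumbbell | NULL 
5  | Helmet   | NULL 
6  | Rope     | NULL 
8  | Notebook | 455  
9  | Notebook | NULL 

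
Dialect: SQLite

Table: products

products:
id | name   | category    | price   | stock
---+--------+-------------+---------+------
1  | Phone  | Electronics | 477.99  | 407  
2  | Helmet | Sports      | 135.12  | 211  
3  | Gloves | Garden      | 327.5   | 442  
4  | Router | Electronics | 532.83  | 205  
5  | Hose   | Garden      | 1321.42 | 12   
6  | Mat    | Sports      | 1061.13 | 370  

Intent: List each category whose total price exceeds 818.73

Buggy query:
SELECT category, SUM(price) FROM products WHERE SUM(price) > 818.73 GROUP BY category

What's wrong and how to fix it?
Bug: SUM(price) is an aggregate, but WHERE filters rows before aggregation

Fix: Move the aggregate condition to a HAVING clause

Corrected query:
SELECT category, SUM(price) FROM products GROUP BY category HAVING SUM(price) > 818.73

Result:
category    | SUM(price)
------------+-----------
Electronics | 1010.82   
Garden      | 1648.92   
Sports      | 1196.25   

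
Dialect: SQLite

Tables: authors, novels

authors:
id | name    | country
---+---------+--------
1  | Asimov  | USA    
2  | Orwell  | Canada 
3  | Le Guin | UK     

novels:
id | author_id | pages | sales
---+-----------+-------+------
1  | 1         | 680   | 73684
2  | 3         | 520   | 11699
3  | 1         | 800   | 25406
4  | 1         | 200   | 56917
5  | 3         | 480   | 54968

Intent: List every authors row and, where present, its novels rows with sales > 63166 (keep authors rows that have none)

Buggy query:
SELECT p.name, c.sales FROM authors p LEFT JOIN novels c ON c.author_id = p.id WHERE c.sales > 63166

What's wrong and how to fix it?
Bug: Filtering c.sales in WHERE discards the NULL rows produced by LEFT JOIN, turning it into an inner join

Fix: Move the right-table condition into the ON clause so unmatched parents are kept

Corrected query:
SELECT p.name, c.sales FROM authors p LEFT JOIN novels c ON c.author_id = p.id AND c.sales > 63166

Result:
name    | sales
--------+------
Asimov  | 73684
Orwell  | NULL 
Le Guin | NULL 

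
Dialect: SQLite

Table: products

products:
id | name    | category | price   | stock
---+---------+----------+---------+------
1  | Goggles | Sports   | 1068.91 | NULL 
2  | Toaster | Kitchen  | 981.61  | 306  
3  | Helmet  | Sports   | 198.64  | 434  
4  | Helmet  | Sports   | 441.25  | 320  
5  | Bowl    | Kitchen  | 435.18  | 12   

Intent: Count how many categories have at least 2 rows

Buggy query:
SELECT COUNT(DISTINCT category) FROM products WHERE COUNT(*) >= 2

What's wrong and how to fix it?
Bug: COUNT(*) cannot appear in WHERE; the per-group count doesn't exist yet

Fix: Group first with HAVING COUNT(*) >= 2, then COUNT the resulting groups

Corrected query:
SELECT COUNT(*) FROM (SELECT category FROM products GROUP BY category HAVING COUNT(*) >= 2)

Result:
COUNT(*)
--------
2       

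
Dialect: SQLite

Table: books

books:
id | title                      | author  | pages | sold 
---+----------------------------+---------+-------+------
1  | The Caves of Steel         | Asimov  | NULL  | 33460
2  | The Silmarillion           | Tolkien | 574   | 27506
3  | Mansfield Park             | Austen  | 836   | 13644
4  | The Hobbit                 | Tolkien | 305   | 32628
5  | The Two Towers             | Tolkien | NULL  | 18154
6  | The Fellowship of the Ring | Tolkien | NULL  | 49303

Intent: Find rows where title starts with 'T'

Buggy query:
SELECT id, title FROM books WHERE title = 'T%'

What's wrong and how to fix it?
Bug: '=' compares the literal string including the % character; pattern matching needs LIKE

Fix: Use LIKE for wildcard pattern matching

Corrected query:
SELECT id, title FROM books WHERE title LIKE 'T%'

Result:
id | title                     
---+---------------------------
1  | The Caves of Steel        
2  | The Silmarillion          
4  | The Hobbit                
5  | The Two Towers            
6  | The Fellowship of the Ring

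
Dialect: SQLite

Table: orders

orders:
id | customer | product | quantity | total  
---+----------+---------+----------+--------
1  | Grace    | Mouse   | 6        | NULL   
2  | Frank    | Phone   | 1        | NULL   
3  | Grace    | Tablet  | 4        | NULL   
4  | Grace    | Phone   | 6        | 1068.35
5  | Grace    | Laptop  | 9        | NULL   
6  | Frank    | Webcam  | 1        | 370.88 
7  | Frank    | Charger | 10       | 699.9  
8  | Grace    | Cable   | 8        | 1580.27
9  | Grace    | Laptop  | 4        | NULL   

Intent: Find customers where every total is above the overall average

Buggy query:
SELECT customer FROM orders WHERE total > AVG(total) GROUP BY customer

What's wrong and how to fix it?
Bug: AVG() is an aggregate; it can't sit directly in WHERE

Fix: Compute the overall average in a scalar subquery and compare each group's MIN against it in HAVING

Corrected query:
SELECT customer FROM orders GROUP BY customer HAVING MIN(total) > (SELECT AVG(total) FROM orders)

Result:
customer
--------
Grace   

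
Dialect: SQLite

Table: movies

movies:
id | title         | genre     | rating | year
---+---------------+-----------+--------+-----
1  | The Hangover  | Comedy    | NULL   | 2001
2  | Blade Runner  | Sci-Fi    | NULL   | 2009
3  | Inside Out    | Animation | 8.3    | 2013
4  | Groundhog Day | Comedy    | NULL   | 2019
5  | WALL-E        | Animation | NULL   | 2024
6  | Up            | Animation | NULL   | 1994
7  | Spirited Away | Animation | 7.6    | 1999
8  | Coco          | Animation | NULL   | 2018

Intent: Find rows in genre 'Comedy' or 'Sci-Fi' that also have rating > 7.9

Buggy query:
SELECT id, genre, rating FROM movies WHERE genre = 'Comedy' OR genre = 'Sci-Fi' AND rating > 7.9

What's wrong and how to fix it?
Bug: Without parentheses, AND is evaluated before OR, so the rating filter only applies to the 'Sci-Fi' branch

Fix: Add parentheses around the OR so the AND applies to both alternatives

Corrected query:
SELECT id, genre, rating FROM movies WHERE (genre = 'Comedy' OR genre = 'Sci-Fi') AND rating > 7.9

Result:
(no rows)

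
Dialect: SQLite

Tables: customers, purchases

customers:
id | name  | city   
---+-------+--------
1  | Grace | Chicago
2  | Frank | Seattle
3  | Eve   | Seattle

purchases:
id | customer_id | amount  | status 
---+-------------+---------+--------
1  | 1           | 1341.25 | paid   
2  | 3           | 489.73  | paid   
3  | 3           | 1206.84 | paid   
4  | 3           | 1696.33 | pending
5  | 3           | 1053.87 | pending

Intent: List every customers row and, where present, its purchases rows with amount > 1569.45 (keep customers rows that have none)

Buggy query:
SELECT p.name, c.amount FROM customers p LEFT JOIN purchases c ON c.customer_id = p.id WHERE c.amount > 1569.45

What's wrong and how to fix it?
Bug: A WHERE condition on the right-hand table after LEFT JOIN drops unmatched parents

Fix: Move the right-table condition into the ON clause so unmatched parents are kept

Corrected query:
SELECT p.name, c.amount FROM customers p LEFT JOIN purchases c ON c.customer_id = p.id AND c.amount > 1569.45

Result:
name  | amount 
------+--------
Grace | NULL   
Frank | NULL   
Eve   | 1696.33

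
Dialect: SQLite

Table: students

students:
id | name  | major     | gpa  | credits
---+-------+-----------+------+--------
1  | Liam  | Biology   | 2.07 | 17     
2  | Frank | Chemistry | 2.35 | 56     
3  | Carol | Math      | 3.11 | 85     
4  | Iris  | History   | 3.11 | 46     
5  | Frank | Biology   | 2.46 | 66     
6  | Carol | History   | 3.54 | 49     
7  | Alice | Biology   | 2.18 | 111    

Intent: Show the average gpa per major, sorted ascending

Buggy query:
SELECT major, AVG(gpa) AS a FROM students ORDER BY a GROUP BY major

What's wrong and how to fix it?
Bug: GROUP BY must precede ORDER BY

Fix: Reorder: SELECT … FROM … GROUP BY … ORDER BY …

Corrected query:
SELECT major, AVG(gpa) AS a FROM students GROUP BY major ORDER BY a

Result:
major     | a       
----------+---------
Biology   | 2.236667
Chemistry | 2.35    
Math      | 3.11    
History   | 3.325   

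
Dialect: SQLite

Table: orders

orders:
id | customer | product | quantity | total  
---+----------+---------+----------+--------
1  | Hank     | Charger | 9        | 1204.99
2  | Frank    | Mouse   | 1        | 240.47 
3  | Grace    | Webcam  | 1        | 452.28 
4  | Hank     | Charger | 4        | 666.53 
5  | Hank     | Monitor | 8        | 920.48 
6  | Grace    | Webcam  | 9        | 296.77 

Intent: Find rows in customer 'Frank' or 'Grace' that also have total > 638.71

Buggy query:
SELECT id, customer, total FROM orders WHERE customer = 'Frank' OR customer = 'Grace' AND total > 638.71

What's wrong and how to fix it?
Bug: AND binds tighter than OR, so this parses as customer = 'Frank' OR (customer = 'Grace' AND total > 638.71)

Fix: Add parentheses around the OR so the AND applies to both alternatives

Corrected query:
SELECT id, customer, total FROM orders WHERE (customer = 'Frank' OR customer = 'Grace') AND total > 638.71

Result:
(no rows)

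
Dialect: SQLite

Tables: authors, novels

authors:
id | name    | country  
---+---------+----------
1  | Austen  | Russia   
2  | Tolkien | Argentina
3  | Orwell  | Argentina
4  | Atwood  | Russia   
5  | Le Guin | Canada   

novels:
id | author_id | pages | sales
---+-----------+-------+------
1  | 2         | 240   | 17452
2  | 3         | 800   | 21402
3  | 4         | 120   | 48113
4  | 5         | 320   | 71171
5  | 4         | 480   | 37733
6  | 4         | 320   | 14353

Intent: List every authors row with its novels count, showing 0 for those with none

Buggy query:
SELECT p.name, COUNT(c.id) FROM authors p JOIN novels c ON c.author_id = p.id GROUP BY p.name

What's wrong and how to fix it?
Bug: An inner join excludes parents with zero children

Fix: Switch to LEFT JOIN to retain unmatched parent rows

Corrected query:
SELECT p.name, COUNT(c.id) FROM authors p LEFT JOIN novels c ON c.author_id = p.id GROUP BY p.name

Result:
name    | COUNT(c.id)
--------+------------
Atwood  | 3          
Austen  | 0          
Le Guin | 1          
Orwell  | 1          
Tolkien | 1          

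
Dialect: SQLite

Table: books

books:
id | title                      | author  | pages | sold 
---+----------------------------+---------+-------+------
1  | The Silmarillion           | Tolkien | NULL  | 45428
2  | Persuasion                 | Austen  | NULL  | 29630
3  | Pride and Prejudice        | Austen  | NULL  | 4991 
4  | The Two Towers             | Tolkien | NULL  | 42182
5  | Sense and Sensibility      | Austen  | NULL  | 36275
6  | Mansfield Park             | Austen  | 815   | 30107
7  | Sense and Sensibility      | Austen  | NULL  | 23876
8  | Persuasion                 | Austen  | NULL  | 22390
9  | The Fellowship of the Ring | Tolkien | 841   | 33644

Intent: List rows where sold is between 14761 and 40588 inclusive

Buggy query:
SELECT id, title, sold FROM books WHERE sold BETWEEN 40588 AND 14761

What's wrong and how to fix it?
Bug: The bounds are reversed; BETWEEN a AND b requires a <= b to match anything

Fix: Swap the bounds so the smaller value comes first

Corrected query:
SELECT id, title, sold FROM books WHERE sold BETWEEN 14761 AND 40588

Result:
id | title                      | sold 
---+----------------------------+------
2  | Persuasion                 | 29630
5  | Sense and Sensibility      | 36275
6  | Mansfield Park             | 30107
7  | Sense and Sensibility      | 23876
8  | Persuasion                 | 22390
9  | The Fellowship of the Ring | 33644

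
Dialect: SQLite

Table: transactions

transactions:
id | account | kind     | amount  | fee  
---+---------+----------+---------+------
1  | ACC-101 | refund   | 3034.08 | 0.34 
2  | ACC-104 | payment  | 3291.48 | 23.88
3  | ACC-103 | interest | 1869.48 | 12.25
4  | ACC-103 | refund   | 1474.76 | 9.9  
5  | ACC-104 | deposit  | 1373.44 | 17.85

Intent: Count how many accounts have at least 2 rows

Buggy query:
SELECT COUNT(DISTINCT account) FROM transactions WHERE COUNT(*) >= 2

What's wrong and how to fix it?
Bug: COUNT(*) cannot appear in WHERE; the per-group count doesn't exist yet

Fix: Group first with HAVING COUNT(*) >= 2, then COUNT the resulting groups

Corrected query:
SELECT COUNT(*) FROM (SELECT account FROM transactions GROUP BY account HAVING COUNT(*) >= 2)

Result:
COUNT(*)
--------
2       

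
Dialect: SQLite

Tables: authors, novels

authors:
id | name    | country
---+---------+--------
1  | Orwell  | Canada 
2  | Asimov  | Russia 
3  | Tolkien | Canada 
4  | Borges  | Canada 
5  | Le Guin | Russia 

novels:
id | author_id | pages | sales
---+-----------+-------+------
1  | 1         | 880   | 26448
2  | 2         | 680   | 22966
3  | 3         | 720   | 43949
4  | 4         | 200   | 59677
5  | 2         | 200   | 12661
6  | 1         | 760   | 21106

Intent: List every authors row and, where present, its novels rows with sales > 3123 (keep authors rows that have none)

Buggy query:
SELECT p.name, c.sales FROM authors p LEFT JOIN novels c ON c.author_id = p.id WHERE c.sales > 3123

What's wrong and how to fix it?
Bug: Filtering c.sales in WHERE discards the NULL rows produced by LEFT JOIN, turning it into an inner join

Fix: Move the right-table condition into the ON clause so unmatched parents are kept

Corrected query:
SELECT p.name, c.sales FROM authors p LEFT JOIN novels c ON c.author_id = p.id AND c.sales > 3123

Result:
name    | sales
--------+------
Orwell  | 21106
Orwell  | 26448
Asimov  | 12661
Asimov  | 22966
Tolkien | 43949
Borges  | 59677
Le Guin | NULL 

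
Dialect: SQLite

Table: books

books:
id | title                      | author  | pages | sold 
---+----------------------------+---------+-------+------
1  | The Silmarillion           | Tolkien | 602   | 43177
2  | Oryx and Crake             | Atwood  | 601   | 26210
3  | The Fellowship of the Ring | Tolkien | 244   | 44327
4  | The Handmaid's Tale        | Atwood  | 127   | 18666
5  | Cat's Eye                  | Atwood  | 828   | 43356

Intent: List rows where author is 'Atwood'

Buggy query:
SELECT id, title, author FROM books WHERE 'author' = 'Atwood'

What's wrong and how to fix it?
Bug: 'author' in single quotes is a string literal, not the column; the comparison is literal-vs-literal and never true

Fix: Remove the quotes around the column name (or use double quotes for an identifier)

Corrected query:
SELECT id, title, author FROM books WHERE author = 'Atwood'

Result:
id | title               | author
---+---------------------+-------
2  | Oryx and Crake      | Atwood
4  | The Handmaid's Tale | Atwood
5  | Cat's Eye           | Atwood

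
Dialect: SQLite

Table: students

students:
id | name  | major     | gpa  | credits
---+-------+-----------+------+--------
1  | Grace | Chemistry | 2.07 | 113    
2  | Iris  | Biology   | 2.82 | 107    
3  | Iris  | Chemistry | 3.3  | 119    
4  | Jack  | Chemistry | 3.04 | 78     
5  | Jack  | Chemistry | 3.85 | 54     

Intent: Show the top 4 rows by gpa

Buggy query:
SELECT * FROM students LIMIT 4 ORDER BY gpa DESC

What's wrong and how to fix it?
Bug: ORDER BY cannot follow LIMIT; LIMIT is the final clause

Fix: Swap the clauses: ORDER BY first, then LIMIT

Corrected query:
SELECT * FROM students ORDER BY gpa DESC LIMIT 4

Result:
id | name | major     | gpa  | credits
---+------+-----------+------+--------
5  | Jack | Chemistry | 3.85 | 54     
3  | Iris | Chemistry | 3.3  | 119    
4  | Jack | Chemistry | 3.04 | 78     
2  | Iris | Biology   | 2.82 | 107    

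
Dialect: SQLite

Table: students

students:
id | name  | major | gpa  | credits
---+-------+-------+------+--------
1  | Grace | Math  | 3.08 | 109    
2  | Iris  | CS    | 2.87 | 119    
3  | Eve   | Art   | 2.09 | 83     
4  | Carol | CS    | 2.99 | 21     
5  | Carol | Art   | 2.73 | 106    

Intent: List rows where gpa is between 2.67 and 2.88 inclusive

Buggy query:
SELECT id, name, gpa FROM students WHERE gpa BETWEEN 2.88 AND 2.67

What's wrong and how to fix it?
Bug: BETWEEN expects the lower bound first; with 2.88 AND 2.67 the range is empty

Fix: Swap the bounds so the smaller value comes first

Corrected query:
SELECT id, name, gpa FROM students WHERE gpa BETWEEN 2.67 AND 2.88

Result:
id | name  | gpa 
---+-------+-----
2  | Iris  | 2.87
5  | Carol | 2.73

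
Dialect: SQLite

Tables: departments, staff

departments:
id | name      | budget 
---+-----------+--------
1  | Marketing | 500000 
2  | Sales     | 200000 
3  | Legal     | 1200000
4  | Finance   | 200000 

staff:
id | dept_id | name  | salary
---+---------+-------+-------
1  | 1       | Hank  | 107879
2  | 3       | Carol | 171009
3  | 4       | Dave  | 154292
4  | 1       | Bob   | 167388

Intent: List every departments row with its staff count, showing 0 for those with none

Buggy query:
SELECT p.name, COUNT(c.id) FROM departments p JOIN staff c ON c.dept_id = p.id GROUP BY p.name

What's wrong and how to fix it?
Bug: An inner join excludes parents with zero children

Fix: Use LEFT JOIN so parents without children still appear (COUNT(c.id) gives 0)

Corrected query:
SELECT p.name, COUNT(c.id) FROM departments p LEFT JOIN staff c ON c.dept_id = p.id GROUP BY p.name

Result:
name      | COUNT(c.id)
----------+------------
Finance   | 1          
Legal     | 1          
Marketing | 2          
Sales     | 0          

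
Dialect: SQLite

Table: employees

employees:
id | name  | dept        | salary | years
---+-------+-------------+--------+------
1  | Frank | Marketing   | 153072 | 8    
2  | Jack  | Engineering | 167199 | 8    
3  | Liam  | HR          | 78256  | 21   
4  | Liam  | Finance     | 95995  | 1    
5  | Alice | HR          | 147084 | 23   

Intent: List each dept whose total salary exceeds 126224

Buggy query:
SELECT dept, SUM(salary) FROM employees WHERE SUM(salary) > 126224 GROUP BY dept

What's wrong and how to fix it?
Bug: SUM(salary) is an aggregate, but WHERE filters rows before aggregation

Fix: Move the aggregate condition to a HAVING clause

Corrected query:
SELECT dept, SUM(salary) FROM employees GROUP BY dept HAVING SUM(salary) > 126224

Result:
dept        | SUM(salary)
------------+------------
Engineering | 167199     
HR          | 225340     
Marketing   | 153072     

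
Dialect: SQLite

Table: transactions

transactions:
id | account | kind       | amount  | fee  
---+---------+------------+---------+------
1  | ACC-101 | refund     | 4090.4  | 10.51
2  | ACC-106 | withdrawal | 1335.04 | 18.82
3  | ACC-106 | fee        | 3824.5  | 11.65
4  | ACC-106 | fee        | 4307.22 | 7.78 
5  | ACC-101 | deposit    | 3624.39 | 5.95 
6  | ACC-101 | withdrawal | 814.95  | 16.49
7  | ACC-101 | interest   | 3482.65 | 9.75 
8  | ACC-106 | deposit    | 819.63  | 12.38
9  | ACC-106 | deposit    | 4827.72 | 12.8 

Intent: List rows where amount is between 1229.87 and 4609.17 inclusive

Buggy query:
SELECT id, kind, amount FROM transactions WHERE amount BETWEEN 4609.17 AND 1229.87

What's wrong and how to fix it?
Bug: The bounds are reversed; BETWEEN a AND b requires a <= b to match anything

Fix: Write BETWEEN 1229.87 AND 4609.17

Corrected query:
SELECT id, kind, amount FROM transactions WHERE amount BETWEEN 1229.87 AND 4609.17

Result:
id | kind       | amount 
---+------------+--------
1  | refund     | 4090.4 
2  | withdrawal | 1335.04
3  | fee        | 3824.5 
4  | fee        | 4307.22
5  | deposit    | 3624.39
7  | interest   | 3482.65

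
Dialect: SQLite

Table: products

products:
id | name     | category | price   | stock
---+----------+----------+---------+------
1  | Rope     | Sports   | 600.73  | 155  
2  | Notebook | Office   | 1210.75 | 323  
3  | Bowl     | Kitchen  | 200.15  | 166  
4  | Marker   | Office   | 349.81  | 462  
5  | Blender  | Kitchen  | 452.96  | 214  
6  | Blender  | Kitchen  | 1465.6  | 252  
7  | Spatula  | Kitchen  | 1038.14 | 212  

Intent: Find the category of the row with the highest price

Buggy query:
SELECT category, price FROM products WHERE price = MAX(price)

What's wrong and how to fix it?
Bug: WHERE is evaluated per row; an aggregate over the whole table isn't defined there

Fix: Use a subquery: WHERE price = (SELECT MAX(price) FROM products)

Corrected query:
SELECT category, price FROM products WHERE price = (SELECT MAX(price) FROM products)

Result:
category | price 
---------+-------
Kitchen  | 1465.6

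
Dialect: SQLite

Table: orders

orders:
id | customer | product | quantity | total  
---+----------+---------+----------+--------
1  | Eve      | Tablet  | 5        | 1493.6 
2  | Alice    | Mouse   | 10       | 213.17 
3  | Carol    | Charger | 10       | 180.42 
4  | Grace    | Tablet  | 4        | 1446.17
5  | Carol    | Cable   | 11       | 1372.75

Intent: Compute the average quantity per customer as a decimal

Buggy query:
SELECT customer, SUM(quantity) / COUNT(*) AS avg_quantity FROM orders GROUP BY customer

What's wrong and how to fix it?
Bug: Both operands are integers, so '/' performs integer division and truncates

Fix: Cast one side to REAL so the division keeps the fractional part

Corrected query:
SELECT customer, SUM(quantity) * 1.0 / COUNT(*) AS avg_quantity FROM orders GROUP BY customer

Result:
customer | avg_quantity
---------+-------------
Alice    | 10          
Carol    | 10.5        
Eve      | 5           
Grace    | 4           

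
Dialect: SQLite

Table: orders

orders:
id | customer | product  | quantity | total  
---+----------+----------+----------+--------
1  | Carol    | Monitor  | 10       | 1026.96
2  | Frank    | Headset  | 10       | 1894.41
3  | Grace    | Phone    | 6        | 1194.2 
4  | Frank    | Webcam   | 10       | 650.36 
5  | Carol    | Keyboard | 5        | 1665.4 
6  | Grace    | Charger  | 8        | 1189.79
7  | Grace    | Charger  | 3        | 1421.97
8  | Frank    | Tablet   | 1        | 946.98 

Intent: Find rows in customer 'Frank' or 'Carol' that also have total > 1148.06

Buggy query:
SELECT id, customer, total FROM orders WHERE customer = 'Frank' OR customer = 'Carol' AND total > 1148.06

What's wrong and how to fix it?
Bug: AND binds tighter than OR, so this parses as customer = 'Frank' OR (customer = 'Carol' AND total > 1148.06)

Fix: Group the OR with parentheses (or use IN), then AND the threshold

Corrected query:
SELECT id, customer, total FROM orders WHERE (customer = 'Frank' OR customer = 'Carol') AND total > 1148.06

Result:
id | customer | total  
---+----------+--------
2  | Frank    | 1894.41
5  | Carol    | 1665.4 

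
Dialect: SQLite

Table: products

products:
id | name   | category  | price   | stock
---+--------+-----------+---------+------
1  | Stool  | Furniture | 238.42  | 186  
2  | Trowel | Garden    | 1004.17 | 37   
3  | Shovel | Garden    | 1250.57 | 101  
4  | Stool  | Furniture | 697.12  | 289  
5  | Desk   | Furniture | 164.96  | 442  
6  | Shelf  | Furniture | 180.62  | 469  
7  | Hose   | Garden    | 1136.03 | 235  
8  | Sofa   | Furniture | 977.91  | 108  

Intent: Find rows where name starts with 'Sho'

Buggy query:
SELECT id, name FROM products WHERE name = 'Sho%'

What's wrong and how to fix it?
Bug: '=' compares the literal string including the % character; pattern matching needs LIKE

Fix: Use LIKE for wildcard pattern matching

Corrected query:
SELECT id, name FROM products WHERE name LIKE 'Sho%'

Result:
id | name  
---+-------
3  | Shovel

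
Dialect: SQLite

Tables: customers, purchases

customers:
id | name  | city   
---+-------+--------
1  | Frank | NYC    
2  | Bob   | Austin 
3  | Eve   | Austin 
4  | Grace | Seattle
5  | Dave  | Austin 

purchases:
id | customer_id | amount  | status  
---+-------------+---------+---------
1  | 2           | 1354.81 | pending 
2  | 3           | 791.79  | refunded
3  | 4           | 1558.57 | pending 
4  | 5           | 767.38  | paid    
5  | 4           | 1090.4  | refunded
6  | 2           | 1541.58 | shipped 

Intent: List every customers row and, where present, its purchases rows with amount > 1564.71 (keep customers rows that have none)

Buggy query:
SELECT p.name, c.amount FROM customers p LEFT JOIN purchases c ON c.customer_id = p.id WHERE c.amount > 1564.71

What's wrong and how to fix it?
Bug: Filtering c.amount in WHERE discards the NULL rows produced by LEFT JOIN, turning it into an inner join

Fix: Move the right-table condition into the ON clause so unmatched parents are kept

Corrected query:
SELECT p.name, c.amount FROM customers p LEFT JOIN purchases c ON c.customer_id = p.id AND c.amount > 1564.71

Result:
name  | amount
------+-------
Frank | NULL  
Bob   | NULL  
Eve   | NULL  
Grace | NULL  
Dave  | NULL  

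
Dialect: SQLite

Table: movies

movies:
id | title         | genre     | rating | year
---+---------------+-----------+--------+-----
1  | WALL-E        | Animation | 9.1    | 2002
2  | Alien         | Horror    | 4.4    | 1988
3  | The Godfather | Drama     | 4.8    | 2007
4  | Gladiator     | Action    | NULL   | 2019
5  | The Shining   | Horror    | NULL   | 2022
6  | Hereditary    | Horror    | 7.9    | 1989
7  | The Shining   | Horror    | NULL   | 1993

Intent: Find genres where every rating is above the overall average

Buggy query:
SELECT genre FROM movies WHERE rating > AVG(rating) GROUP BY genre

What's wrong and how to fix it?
Bug: WHERE evaluates per row before aggregation, so AVG() is unavailable

Fix: Use a subquery for AVG and a HAVING MIN(...) filter so the condition holds for every row in the group

Corrected query:
SELECT genre FROM movies GROUP BY genre HAVING MIN(rating) > (SELECT AVG(rating) FROM movies)

Result:
genre    
---------
Animation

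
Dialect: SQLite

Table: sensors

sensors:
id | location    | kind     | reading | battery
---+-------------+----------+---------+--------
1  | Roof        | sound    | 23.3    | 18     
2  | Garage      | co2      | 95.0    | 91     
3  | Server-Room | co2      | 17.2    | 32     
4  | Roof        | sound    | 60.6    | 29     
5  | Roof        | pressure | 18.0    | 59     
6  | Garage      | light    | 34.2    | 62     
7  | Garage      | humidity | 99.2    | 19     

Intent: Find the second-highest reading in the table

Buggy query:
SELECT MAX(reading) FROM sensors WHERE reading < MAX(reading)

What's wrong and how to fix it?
Bug: The inner MAX is an aggregate inside WHERE, which is not allowed

Fix: Compute the overall MAX in a subquery, then take MAX of rows below it

Corrected query:
SELECT MAX(reading) FROM sensors WHERE reading < (SELECT MAX(reading) FROM sensors)

Result:
MAX(reading)
------------
95          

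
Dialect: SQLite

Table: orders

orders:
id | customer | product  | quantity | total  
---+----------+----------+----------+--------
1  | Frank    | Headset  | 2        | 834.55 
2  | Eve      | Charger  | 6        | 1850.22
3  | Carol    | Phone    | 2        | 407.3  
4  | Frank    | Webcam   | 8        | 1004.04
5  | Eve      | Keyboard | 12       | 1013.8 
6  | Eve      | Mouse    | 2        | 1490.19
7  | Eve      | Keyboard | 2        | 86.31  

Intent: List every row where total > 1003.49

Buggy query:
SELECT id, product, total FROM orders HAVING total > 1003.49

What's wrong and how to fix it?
Bug: HAVING filters the output of aggregation, but this query has no GROUP BY and no aggregate functions, so SQLite rejects it (HAVING clause on a non-aggregate query); the condition here is per row

Fix: Replace HAVING with WHERE since the condition applies to individual rows

Corrected query:
SELECT id, product, total FROM orders WHERE total > 1003.49

Result:
id | product  | total  
---+----------+--------
2  | Charger  | 1850.22
4  | Webcam   | 1004.04
5  | Keyboard | 1013.8 
6  | Mouse    | 1490.19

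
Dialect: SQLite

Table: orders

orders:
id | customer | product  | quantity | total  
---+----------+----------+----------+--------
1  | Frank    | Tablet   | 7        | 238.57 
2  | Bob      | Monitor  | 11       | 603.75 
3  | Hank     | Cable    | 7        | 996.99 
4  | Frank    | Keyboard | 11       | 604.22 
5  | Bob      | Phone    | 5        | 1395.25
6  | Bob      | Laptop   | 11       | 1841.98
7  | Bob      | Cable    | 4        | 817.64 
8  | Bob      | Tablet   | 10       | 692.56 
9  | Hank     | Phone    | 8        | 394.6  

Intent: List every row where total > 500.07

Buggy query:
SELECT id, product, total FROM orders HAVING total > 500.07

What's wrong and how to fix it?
Bug: This is a non-aggregate query (no GROUP BY, no aggregates), so in SQLite the HAVING clause is invalid here; a row-level condition belongs in WHERE

Fix: Use WHERE for row-level filtering

Corrected query:
SELECT id, product, total FROM orders WHERE total > 500.07

Result:
id | product  | total  
---+----------+--------
2  | Monitor  | 603.75 
3  | Cable    | 996.99 
4  | Keyboard | 604.22 
5  | Phone    | 1395.25
6  | Laptop   | 1841.98
7  | Cable    | 817.64 
8  | Tablet   | 692.56 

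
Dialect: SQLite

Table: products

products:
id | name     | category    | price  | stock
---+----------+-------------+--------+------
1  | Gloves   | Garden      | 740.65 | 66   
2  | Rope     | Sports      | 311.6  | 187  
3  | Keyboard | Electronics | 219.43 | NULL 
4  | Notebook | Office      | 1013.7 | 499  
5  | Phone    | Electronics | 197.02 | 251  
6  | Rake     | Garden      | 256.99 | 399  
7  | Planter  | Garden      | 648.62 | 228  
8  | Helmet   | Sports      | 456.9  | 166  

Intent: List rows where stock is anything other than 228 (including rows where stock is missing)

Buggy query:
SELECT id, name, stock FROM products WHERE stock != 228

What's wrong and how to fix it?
Bug: Inequality against NULL is unknown, not true; rows with NULL are dropped

Fix: Handle NULL separately with IS NULL alongside the inequality

Corrected query:
SELECT id, name, stock FROM products WHERE stock != 228 OR stock IS NULL

Result:
id | name     | stock
---+----------+------
1  | Gloves   | 66   
2  | Rope     | 187  
3  | Keyboard | NULL 
4  | Notebook | 499  
5  | Phone    | 251  
6  | Rake     | 399  
8  | Helmet   | 166  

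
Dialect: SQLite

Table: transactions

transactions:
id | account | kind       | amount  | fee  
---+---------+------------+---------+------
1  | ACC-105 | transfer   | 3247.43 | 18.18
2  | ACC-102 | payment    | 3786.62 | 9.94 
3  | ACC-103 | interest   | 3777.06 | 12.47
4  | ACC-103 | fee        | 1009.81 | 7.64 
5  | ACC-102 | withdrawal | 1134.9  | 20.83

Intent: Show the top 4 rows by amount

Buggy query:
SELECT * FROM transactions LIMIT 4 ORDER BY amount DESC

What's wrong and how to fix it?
Bug: LIMIT must come after ORDER BY

Fix: Sort with ORDER BY, then apply LIMIT

Corrected query:
SELECT * FROM transactions ORDER BY amount DESC LIMIT 4

Result:
id | account | kind       | amount  | fee  
---+---------+------------+---------+------
2  | ACC-102 | payment    | 3786.62 | 9.94 
3  | ACC-103 | interest   | 3777.06 | 12.47
1  | ACC-105 | transfer   | 3247.43 | 18.18
5  | ACC-102 | withdrawal | 1134.9  | 20.83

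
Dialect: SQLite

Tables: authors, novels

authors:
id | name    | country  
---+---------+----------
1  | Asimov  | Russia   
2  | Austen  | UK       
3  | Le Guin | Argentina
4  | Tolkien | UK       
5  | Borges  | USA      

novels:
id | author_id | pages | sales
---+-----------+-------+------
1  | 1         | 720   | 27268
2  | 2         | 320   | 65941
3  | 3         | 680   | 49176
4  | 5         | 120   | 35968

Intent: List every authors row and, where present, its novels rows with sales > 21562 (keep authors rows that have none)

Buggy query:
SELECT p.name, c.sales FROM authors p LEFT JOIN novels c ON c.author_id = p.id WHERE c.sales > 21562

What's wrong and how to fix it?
Bug: A WHERE condition on the right-hand table after LEFT JOIN drops unmatched parents

Fix: Move the right-table condition into the ON clause so unmatched parents are kept

Corrected query:
SELECT p.name, c.sales FROM authors p LEFT JOIN novels c ON c.author_id = p.id AND c.sales > 21562

Result:
name    | sales
--------+------
Asimov  | 27268
Austen  | 65941
Le Guin | 49176
Tolkien | NULL 
Borges  | 35968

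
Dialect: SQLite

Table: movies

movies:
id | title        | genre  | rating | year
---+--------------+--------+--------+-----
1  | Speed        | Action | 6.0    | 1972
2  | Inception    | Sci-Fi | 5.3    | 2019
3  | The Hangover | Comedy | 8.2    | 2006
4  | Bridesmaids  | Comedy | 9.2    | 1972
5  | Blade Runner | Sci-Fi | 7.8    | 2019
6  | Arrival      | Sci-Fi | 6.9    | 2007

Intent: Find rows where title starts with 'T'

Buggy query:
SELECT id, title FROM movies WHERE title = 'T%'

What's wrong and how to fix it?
Bug: Wildcards only work with LIKE; '=' treats '%' as a literal character

Fix: Use LIKE for wildcard pattern matching

Corrected query:
SELECT id, title FROM movies WHERE title LIKE 'T%'

Result:
id | title       
---+-------------
3  | The Hangover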